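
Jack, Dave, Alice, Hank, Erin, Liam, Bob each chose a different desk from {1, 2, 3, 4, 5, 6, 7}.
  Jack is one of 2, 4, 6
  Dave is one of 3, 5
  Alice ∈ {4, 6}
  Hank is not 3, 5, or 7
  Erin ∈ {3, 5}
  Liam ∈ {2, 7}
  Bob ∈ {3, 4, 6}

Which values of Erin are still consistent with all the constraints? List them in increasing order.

3, 5

Among the 7 variables, 1 fits only Hank (and all 7 values in {1, 2, 3, 4, 5, 6, 7} must be used), so Hank = 1.
Among the 6 still-open variables, 7 fits only Liam (and all 6 values in {2, 3, 4, 5, 6, 7} must be used), so Liam = 7.
The 5 still-open variables draw from only 5 values {2, 3, 4, 5, 6}, so each is used; only Jack can be 2, hence Jack = 2.
The 2 variables Dave and Erin are confined to {3, 5}, which locks those values in; drop them from Bob.
No further eliminations apply; Erin can still be any of 3, 5.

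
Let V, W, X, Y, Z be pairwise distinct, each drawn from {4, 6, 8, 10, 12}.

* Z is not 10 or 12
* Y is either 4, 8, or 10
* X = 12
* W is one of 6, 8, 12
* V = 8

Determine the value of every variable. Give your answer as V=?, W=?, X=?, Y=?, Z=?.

V must be 8 (only option left). Remove 8 from W, Y, Z.
X has just one choice, so X = 12. Strike 12 from W.
W must be 6 (only option left). Eliminate 6 elsewhere: Z.
Z has just one choice, so Z = 4. Eliminate 4 elsewhere: Y.
Y has just one choice, so Y = 10.

V=8, W=6, X=12, Y=10, Z=4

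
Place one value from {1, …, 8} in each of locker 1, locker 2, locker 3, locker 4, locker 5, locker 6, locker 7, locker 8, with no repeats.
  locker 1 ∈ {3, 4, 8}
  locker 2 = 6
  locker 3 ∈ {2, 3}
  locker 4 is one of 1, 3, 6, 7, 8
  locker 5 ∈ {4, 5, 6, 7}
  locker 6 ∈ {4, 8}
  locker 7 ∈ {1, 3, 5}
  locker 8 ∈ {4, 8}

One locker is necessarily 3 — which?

locker 1

locker 2 has just one choice, so locker 2 = 6. Remove 6 from locker 4, locker 5.
Among the 7 still-open variables, 2 fits only locker 3 (and all 7 values in {1, 2, 3, 4, 5, 7, 8} must be used), so locker 3 = 2.
locker 6 and locker 8 share exactly the 2 values {4, 8}; by pigeonhole those values go to them, so strike 4, 8 from locker 1, locker 4, locker 5.
So 3 goes to locker 1.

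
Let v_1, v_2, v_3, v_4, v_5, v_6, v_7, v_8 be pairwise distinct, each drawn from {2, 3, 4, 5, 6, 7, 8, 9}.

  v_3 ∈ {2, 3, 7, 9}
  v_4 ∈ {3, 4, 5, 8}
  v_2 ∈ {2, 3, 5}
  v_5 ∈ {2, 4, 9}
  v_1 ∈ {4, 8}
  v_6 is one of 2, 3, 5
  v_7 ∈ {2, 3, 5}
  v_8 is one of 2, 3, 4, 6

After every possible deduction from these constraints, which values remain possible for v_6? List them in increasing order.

Among the 8 variables, 6 fits only v_8 (and all 8 values in {2, 3, 4, 5, 6, 7, 8, 9} must be used), so v_8 = 6.
Among the 7 still-open variables, 7 fits only v_3 (and all 7 values in {2, 3, 4, 5, 7, 8, 9} must be used), so v_3 = 7.
Among the 6 still-open variables, 9 fits only v_5 (and all 6 values in {2, 3, 4, 5, 8, 9} must be used), so v_5 = 9.
The 3 variables v_2, v_6, v_7 are confined to {2, 3, 5}, which locks those values in; drop them from v_4.
No further eliminations apply; v_6 can still be any of 2, 3, 5.

2, 3, 5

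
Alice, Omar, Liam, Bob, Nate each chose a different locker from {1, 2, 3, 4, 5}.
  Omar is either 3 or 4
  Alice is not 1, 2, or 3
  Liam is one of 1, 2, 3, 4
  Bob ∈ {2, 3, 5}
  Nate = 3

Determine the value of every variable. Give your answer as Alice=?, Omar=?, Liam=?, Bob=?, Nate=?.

Nate must be 3 (only option left). Remove 3 from Omar, Liam, Bob.
Omar has just one choice, so Omar = 4. Eliminate 4 elsewhere: Alice, Liam.
Alice's domain is down to {5}, so Alice = 5. Eliminate 5 elsewhere: Bob.
That leaves Bob = 2. Remove 2 from Liam.
Liam has just one choice, so Liam = 1.

Alice=5, Omar=4, Liam=1, Bob=2, Nate=3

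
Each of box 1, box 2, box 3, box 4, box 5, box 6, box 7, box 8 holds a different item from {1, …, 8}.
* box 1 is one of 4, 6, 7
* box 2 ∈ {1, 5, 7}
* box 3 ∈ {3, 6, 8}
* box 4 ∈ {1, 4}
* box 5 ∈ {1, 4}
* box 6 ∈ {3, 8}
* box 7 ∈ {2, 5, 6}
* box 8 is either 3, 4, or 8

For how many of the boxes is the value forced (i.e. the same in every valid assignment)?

Among the 8 variables, 2 fits only box 7 (and all 8 values in {1, 2, 3, 4, 5, 6, 7, 8} must be used), so box 7 = 2.
The 7 still-open variables draw from only 7 values {1, 3, 4, 5, 6, 7, 8}, so each is used; only box 2 can be 5, hence box 2 = 5.
Among the 6 still-open variables, 7 fits only box 1 (and all 6 values in {1, 3, 4, 6, 7, 8} must be used), so box 1 = 7.
The 5 still-open variables together cover exactly {1, 3, 4, 6, 8} — 5 values for 5 variables — and 6 appears only in box 3's list, so box 3 = 6.
box 4 and box 5 between them cover only {1, 4} — a naked pair. Remove those values from box 8.
Determined: box 1=7, box 2=5, box 3=6, box 7=2. The other boxes each still have more than one consistent value. That makes 4.

4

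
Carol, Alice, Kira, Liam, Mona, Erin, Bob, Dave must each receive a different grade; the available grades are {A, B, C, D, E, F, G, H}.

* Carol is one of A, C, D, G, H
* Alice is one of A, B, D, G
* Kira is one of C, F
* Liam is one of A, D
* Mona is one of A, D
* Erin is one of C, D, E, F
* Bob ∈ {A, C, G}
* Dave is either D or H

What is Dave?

H

The 8 variables together cover exactly {A, B, C, D, E, F, G, H} — 8 values for 8 variables — and B appears only in Alice's list, so Alice = B.
The 7 still-open variables together cover exactly {A, C, D, E, F, G, H} — 7 values for 7 variables — and E appears only in Erin's list, so Erin = E.
The 6 still-open variables together cover exactly {A, C, D, F, G, H} — 6 values for 6 variables — and F appears only in Kira's list, so Kira = F.
Liam and Mona between them cover only {A, D} — a naked pair. Remove those values from Carol, Bob, Dave.
So Dave = H.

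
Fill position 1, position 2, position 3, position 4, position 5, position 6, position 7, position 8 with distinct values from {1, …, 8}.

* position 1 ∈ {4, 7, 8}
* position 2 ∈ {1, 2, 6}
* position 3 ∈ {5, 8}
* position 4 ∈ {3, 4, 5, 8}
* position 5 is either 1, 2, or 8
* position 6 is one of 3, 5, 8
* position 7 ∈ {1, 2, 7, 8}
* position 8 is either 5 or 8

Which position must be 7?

position 1

Among the 8 variables, 6 fits only position 2 (and all 8 values in {1, 2, 3, 4, 5, 6, 7, 8} must be used), so position 2 = 6.
position 3 and position 8 share exactly the 2 values {5, 8}; by pigeonhole those values go to them, so strike 5, 8 from position 1, position 4, position 5, position 6, position 7.
position 6 must be 3 (only option left). So position 4 can't be 3.
position 4 must be 4 (only option left). Strike 4 from position 1.
So 7 goes to position 1.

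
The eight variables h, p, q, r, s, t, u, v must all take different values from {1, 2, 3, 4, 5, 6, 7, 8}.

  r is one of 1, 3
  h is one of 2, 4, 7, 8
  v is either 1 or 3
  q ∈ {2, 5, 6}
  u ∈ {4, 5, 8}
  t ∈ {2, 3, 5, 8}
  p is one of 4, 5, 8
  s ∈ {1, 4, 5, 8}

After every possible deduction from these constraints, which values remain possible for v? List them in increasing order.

1, 3

The 8 variables together cover exactly {1, 2, 3, 4, 5, 6, 7, 8} — 8 values for 8 variables — and 6 appears only in q's list, so q = 6.
The 7 still-open variables together cover exactly {1, 2, 3, 4, 5, 7, 8} — 7 values for 7 variables — and 7 appears only in h's list, so h = 7.
Among the 6 still-open variables, 2 fits only t (and all 6 values in {1, 2, 3, 4, 5, 8} must be used), so t = 2.
The 2 variables r and v are confined to {1, 3}, which locks those values in; drop them from s.
No further eliminations apply; v can still be any of 1, 3.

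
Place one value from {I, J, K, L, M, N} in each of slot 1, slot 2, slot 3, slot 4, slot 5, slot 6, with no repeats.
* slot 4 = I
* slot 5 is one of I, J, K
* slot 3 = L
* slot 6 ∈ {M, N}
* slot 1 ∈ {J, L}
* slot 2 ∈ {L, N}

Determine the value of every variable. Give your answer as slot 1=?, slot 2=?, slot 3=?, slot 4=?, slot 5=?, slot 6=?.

slot 3 has just one choice, so slot 3 = L. Remove L from slot 1, slot 2.
slot 4's domain is down to {I}, so slot 4 = I. Remove I from slot 5.
That leaves slot 1 = J. Eliminate J elsewhere: slot 5.
slot 2's domain is down to {N}, so slot 2 = N. Eliminate N elsewhere: slot 6.
slot 5 has just one choice, so slot 5 = K.
slot 6 must be M (only option left).

slot 1=J, slot 2=N, slot 3=L, slot 4=I, slot 5=K, slot 6=M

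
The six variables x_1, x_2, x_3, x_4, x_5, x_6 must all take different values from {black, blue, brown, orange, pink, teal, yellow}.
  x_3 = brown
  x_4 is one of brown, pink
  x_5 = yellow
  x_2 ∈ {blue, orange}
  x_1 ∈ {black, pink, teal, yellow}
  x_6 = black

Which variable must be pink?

x_3's domain is down to {brown}, so x_3 = brown. Strike brown from x_4.
So pink goes to x_4.

x_4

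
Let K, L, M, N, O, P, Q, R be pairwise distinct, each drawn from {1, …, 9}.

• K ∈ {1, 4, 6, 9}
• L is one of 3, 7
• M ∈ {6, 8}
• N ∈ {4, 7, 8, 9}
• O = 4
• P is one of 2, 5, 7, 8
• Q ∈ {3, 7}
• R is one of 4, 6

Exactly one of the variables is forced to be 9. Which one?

O has just one choice, so O = 4. Strike 4 from K, N, R.
R must be 6 (only option left). Strike 6 from K, M.
M has just one choice, so M = 8. Eliminate 8 elsewhere: N, P.
L and Q between them cover only {3, 7} — a naked pair. Remove those values from N, P.
So 9 goes to N.

N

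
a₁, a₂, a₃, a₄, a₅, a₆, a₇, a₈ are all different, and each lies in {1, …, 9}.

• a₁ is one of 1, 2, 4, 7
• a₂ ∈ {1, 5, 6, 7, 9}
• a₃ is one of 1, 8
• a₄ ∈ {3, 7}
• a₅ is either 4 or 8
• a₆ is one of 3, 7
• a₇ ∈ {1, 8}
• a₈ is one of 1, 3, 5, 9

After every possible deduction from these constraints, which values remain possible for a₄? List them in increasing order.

The 2 variables a₃ and a₇ are confined to {1, 8}, which locks those values in; drop them from a₁, a₂, a₅, a₈.
That leaves a₅ = 4. Eliminate 4 elsewhere: a₁.
a₄ and a₆ share exactly the 2 values {3, 7}; by pigeonhole those values go to them, so strike 3, 7 from a₁, a₂, a₈.
a₁ must be 2 (only option left).
No further eliminations apply; a₄ can still be any of 3, 7.

3, 7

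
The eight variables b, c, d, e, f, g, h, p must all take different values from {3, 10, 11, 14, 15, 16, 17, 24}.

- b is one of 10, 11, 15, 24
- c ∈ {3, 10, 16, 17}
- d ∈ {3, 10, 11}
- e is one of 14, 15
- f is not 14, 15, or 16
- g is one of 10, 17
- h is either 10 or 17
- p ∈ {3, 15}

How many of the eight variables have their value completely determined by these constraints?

2

The 8 variables together cover exactly {3, 10, 11, 14, 15, 16, 17, 24} — 8 values for 8 variables — and 14 appears only in e's list, so e = 14.
Among the 7 still-open variables, 16 fits only c (and all 7 values in {3, 10, 11, 15, 16, 17, 24} must be used), so c = 16.
The 2 variables g and h are confined to {10, 17}, which locks those values in; drop them from b, d, f.
Determined: c=16, e=14. The other variables each still have more than one consistent value. That makes 2.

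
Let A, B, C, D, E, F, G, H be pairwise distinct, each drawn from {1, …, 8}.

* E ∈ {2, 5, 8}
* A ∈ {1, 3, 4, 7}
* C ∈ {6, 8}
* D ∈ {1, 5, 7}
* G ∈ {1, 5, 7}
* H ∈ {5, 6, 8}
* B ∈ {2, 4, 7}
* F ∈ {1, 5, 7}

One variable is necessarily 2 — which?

The 8 variables draw from only 8 values {1, 2, 3, 4, 5, 6, 7, 8}, so each is used; only A can be 3, hence A = 3.
Among the 7 still-open variables, 4 fits only B (and all 7 values in {1, 2, 4, 5, 6, 7, 8} must be used), so B = 4.
The 6 still-open variables draw from only 6 values {1, 2, 5, 6, 7, 8}, so each is used; only E can be 2, hence E = 2.

E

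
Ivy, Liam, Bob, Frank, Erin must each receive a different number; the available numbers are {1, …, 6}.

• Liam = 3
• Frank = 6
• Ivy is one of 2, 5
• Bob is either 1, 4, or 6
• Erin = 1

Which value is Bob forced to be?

Liam's domain is down to {3}, so Liam = 3.
Frank has just one choice, so Frank = 6. Strike 6 from Bob.
Erin must be 1 (only option left). Strike 1 from Bob.
So Bob = 4.

4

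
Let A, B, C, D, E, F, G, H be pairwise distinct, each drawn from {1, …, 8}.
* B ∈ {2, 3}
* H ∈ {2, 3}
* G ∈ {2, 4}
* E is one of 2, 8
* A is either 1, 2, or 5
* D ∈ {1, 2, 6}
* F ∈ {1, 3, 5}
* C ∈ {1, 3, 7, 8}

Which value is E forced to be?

8

Among the 8 variables, 4 fits only G (and all 8 values in {1, 2, 3, 4, 5, 6, 7, 8} must be used), so G = 4.
The 7 still-open variables draw from only 7 values {1, 2, 3, 5, 6, 7, 8}, so each is used; only D can be 6, hence D = 6.
Among the 6 still-open variables, 7 fits only C (and all 6 values in {1, 2, 3, 5, 7, 8} must be used), so C = 7.
The 5 still-open variables draw from only 5 values {1, 2, 3, 5, 8}, so each is used; only E can be 8, hence E = 8.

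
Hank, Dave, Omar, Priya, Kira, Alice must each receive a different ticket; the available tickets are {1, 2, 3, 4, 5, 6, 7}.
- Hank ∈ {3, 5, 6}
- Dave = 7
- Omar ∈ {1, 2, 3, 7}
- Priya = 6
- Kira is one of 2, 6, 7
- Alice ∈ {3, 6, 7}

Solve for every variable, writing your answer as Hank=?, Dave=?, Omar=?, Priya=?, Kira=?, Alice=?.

Hank=5, Dave=7, Omar=1, Priya=6, Kira=2, Alice=3

Dave must be 7 (only option left). Strike 7 from Omar, Kira, Alice.
Priya has just one choice, so Priya = 6. Strike 6 from Hank, Kira, Alice.
That leaves Kira = 2. So Omar can't be 2.
That leaves Alice = 3. Strike 3 from Hank, Omar.
That leaves Hank = 5.
Omar's domain is down to {1}, so Omar = 1.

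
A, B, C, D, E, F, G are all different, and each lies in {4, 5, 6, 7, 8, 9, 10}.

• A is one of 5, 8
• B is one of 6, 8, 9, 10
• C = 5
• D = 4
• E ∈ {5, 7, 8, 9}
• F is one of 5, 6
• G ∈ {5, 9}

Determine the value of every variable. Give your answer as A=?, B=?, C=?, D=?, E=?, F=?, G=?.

A=8, B=10, C=5, D=4, E=7, F=6, G=9

C's domain is down to {5}, so C = 5. Eliminate 5 elsewhere: A, E, F, G.
D's domain is down to {4}, so D = 4.
F's domain is down to {6}, so F = 6. Eliminate 6 elsewhere: B.
G must be 9 (only option left). Remove 9 from B, E.
That leaves A = 8. Strike 8 from B, E.
That leaves B = 10.
E must be 7 (only option left).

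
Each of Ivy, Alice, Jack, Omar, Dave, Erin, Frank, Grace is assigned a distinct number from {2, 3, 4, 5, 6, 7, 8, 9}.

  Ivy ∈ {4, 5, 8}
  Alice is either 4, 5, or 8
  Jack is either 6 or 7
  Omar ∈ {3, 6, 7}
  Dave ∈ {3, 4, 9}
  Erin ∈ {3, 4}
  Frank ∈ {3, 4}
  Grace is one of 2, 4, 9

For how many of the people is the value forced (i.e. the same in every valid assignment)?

2

The 8 variables together cover exactly {2, 3, 4, 5, 6, 7, 8, 9} — 8 values for 8 variables — and 2 appears only in Grace's list, so Grace = 2.
Among the 7 still-open variables, 9 fits only Dave (and all 7 values in {3, 4, 5, 6, 7, 8, 9} must be used), so Dave = 9.
Erin and Frank share exactly the 2 values {3, 4}; by pigeonhole those values go to them, so strike 3, 4 from Ivy, Alice, Omar.
Determined: Dave=9, Grace=2. The other people each still have more than one consistent value. That makes 2.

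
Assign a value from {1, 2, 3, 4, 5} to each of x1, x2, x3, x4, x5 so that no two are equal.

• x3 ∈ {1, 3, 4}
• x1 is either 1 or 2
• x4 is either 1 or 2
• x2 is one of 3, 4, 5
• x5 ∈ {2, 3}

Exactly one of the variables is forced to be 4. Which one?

The 5 variables together cover exactly {1, 2, 3, 4, 5} — 5 values for 5 variables — and 5 appears only in x2's list, so x2 = 5.
The 4 still-open variables together cover exactly {1, 2, 3, 4} — 4 values for 4 variables — and 4 appears only in x3's list, so x3 = 4.

x3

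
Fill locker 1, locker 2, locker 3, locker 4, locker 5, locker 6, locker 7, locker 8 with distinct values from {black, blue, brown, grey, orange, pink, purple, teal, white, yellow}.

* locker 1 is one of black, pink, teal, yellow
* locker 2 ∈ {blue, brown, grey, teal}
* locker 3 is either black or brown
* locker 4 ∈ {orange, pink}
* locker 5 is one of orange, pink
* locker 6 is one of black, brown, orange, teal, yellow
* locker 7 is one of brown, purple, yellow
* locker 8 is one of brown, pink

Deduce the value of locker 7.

purple

locker 4 and locker 5 between them cover only {orange, pink} — a naked pair. Remove those values from locker 1, locker 6, locker 8.
locker 8 must be brown (only option left). Strike brown from locker 2, locker 3, locker 6, locker 7.
locker 3's domain is down to {black}, so locker 3 = black. Remove black from locker 1, locker 6.
locker 1 and locker 6 share exactly the 2 values {teal, yellow}; by pigeonhole those values go to them, so strike teal, yellow from locker 2, locker 7.
So locker 7 = purple.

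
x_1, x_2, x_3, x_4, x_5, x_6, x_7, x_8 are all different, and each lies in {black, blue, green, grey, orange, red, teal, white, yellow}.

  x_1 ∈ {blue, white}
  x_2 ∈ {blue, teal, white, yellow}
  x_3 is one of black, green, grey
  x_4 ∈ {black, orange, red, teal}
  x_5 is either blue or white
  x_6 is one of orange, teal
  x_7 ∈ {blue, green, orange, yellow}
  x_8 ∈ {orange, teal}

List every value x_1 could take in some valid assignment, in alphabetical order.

blue, white

x_1 and x_5 share exactly the 2 values {blue, white}; by pigeonhole those values go to them, so strike blue, white from x_2, x_7.
The 2 variables x_6 and x_8 are confined to {orange, teal}, which locks those values in; drop them from x_2, x_4, x_7.
That leaves x_2 = yellow. Remove yellow from x_7.
x_7 has just one choice, so x_7 = green. Remove green from x_3.
No further eliminations apply; x_1 can still be any of blue, white.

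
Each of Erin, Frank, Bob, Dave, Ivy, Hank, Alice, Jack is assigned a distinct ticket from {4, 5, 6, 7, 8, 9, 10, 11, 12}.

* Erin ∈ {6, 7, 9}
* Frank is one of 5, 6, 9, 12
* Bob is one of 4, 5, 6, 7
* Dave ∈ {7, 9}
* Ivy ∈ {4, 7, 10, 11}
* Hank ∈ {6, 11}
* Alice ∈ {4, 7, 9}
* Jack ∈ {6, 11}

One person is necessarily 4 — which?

The 8 variables draw from only 8 values {4, 5, 6, 7, 9, 10, 11, 12}, so each is used; only Ivy can be 10, hence Ivy = 10.
Among the 7 still-open variables, 12 fits only Frank (and all 7 values in {4, 5, 6, 7, 9, 11, 12} must be used), so Frank = 12.
The 6 still-open variables together cover exactly {4, 5, 6, 7, 9, 11} — 6 values for 6 variables — and 5 appears only in Bob's list, so Bob = 5.
Among the 5 still-open variables, 4 fits only Alice (and all 5 values in {4, 6, 7, 9, 11} must be used), so Alice = 4.

Alice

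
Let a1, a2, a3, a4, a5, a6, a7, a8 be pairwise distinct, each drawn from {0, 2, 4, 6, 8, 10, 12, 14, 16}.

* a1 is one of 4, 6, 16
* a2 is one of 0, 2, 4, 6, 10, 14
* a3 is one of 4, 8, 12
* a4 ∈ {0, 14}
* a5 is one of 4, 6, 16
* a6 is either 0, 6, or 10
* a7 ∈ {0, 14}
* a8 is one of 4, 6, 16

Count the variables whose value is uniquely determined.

a4 and a7 share exactly the 2 values {0, 14}; by pigeonhole those values go to them, so strike 0, 14 from a2, a6.
The 3 variables a1, a5, a8 are confined to {4, 6, 16}, which locks those values in; drop them from a2, a3, a6.
a6 must be 10 (only option left). Strike 10 from a2.
That leaves a2 = 2.
Determined: a2=2, a6=10. The other variables each still have more than one consistent value. That makes 2.

2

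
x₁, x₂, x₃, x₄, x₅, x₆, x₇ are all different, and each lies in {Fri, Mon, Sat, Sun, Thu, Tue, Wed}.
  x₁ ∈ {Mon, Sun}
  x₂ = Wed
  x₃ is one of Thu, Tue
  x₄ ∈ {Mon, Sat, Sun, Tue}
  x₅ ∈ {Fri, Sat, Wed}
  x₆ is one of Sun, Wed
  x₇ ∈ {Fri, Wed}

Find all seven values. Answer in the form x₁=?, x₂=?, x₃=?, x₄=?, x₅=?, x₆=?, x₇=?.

x₂'s domain is down to {Wed}, so x₂ = Wed. Remove Wed from x₅, x₆, x₇.
x₆ must be Sun (only option left). So x₁, x₄ can't be Sun.
x₇ must be Fri (only option left). So x₅ can't be Fri.
x₁ must be Mon (only option left). So x₄ can't be Mon.
x₅ must be Sat (only option left). Eliminate Sat elsewhere: x₄.
x₄ has just one choice, so x₄ = Tue. Eliminate Tue elsewhere: x₃.
x₃'s domain is down to {Thu}, so x₃ = Thu.

x₁=Mon, x₂=Wed, x₃=Thu, x₄=Tue, x₅=Sat, x₆=Sun, x₇=Fri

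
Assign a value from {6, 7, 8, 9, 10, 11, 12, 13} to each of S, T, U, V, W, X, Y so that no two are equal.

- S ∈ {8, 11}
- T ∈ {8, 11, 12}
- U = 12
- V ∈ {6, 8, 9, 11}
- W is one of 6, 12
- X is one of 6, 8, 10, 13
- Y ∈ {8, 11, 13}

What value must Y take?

U's domain is down to {12}, so U = 12. So T, W can't be 12.
W must be 6 (only option left). Remove 6 from V, X.
The 5 still-open variables draw from only 5 values {8, 9, 10, 11, 13}, so each is used; only V can be 9, hence V = 9.
The 4 still-open variables together cover exactly {8, 10, 11, 13} — 4 values for 4 variables — and 10 appears only in X's list, so X = 10.
Among the 3 still-open variables, 13 fits only Y (and all 3 values in {8, 11, 13} must be used), so Y = 13.

13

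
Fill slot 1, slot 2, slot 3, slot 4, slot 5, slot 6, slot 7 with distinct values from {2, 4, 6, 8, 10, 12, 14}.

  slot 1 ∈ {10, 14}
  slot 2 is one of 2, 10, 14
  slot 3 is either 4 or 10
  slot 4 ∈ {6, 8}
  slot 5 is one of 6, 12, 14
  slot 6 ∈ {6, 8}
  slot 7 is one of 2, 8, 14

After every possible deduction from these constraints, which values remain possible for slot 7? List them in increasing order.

The 7 variables draw from only 7 values {2, 4, 6, 8, 10, 12, 14}, so each is used; only slot 3 can be 4, hence slot 3 = 4.
The 6 still-open variables together cover exactly {2, 6, 8, 10, 12, 14} — 6 values for 6 variables — and 12 appears only in slot 5's list, so slot 5 = 12.
slot 4 and slot 6 between them cover only {6, 8} — a naked pair. Remove those values from slot 7.
No further eliminations apply; slot 7 can still be any of 2, 14.

2, 14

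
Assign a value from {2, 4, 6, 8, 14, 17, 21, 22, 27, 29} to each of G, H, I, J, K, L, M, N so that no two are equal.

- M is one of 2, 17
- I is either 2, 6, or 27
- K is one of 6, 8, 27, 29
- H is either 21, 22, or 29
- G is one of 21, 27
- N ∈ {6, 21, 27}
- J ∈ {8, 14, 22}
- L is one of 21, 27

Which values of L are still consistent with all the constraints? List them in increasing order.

The 2 variables G and L are confined to {21, 27}, which locks those values in; drop them from H, I, K, N.
That leaves N = 6. Strike 6 from I, K.
I must be 2 (only option left). Eliminate 2 elsewhere: M.
That leaves M = 17.
No further eliminations apply; L can still be any of 21, 27.

21, 27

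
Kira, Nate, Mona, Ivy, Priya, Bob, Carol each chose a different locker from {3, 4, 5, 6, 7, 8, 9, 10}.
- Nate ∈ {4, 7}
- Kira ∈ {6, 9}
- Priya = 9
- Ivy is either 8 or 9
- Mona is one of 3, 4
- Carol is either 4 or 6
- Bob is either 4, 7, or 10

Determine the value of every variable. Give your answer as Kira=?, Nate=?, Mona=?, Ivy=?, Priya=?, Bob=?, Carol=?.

Kira=6, Nate=7, Mona=3, Ivy=8, Priya=9, Bob=10, Carol=4

Priya has just one choice, so Priya = 9. Eliminate 9 elsewhere: Kira, Ivy.
Kira has just one choice, so Kira = 6. So Carol can't be 6.
Ivy's domain is down to {8}, so Ivy = 8.
Carol has just one choice, so Carol = 4. So Nate, Mona, Bob can't be 4.
That leaves Nate = 7. Strike 7 from Bob.
Mona's domain is down to {3}, so Mona = 3.
That leaves Bob = 10.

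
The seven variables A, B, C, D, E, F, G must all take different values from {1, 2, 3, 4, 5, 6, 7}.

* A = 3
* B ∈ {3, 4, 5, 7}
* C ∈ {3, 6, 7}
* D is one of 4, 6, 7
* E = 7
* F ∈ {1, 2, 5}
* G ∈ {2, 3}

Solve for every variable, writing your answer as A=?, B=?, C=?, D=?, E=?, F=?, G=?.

A's domain is down to {3}, so A = 3. Strike 3 from B, C, G.
E must be 7 (only option left). Eliminate 7 elsewhere: B, C, D.
G must be 2 (only option left). Strike 2 from F.
C's domain is down to {6}, so C = 6. So D can't be 6.
D has just one choice, so D = 4. Strike 4 from B.
B must be 5 (only option left). Eliminate 5 elsewhere: F.
F's domain is down to {1}, so F = 1.

A=3, B=5, C=6, D=4, E=7, F=1, G=2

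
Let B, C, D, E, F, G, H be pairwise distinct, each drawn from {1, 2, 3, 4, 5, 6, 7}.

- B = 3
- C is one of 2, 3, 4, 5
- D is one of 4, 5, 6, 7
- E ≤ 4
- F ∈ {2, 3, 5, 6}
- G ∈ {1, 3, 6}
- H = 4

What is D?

7

B must be 3 (only option left). So C, E, F, G can't be 3.
H must be 4 (only option left). Eliminate 4 elsewhere: C, D, E.
Among the 5 still-open variables, 7 fits only D (and all 5 values in {1, 2, 5, 6, 7} must be used), so D = 7.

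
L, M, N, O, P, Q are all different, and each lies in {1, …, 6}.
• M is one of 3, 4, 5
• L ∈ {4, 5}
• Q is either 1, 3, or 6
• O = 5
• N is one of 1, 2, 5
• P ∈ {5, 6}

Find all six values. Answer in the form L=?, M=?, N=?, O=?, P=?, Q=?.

L=4, M=3, N=2, O=5, P=6, Q=1

O's domain is down to {5}, so O = 5. Strike 5 from L, M, N, P.
That leaves P = 6. Eliminate 6 elsewhere: Q.
L must be 4 (only option left). Eliminate 4 elsewhere: M.
That leaves M = 3. Strike 3 from Q.
Q has just one choice, so Q = 1. Strike 1 from N.
N has just one choice, so N = 2.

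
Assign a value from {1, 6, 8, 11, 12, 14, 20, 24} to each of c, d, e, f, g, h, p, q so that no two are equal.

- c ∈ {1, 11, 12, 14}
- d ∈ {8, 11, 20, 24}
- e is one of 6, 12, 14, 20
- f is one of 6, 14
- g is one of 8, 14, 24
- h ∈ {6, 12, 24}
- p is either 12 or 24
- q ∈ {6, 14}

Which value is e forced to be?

20

The 8 variables draw from only 8 values {1, 6, 8, 11, 12, 14, 20, 24}, so each is used; only c can be 1, hence c = 1.
Among the 7 still-open variables, 11 fits only d (and all 7 values in {6, 8, 11, 12, 14, 20, 24} must be used), so d = 11.
The 6 still-open variables draw from only 6 values {6, 8, 12, 14, 20, 24}, so each is used; only g can be 8, hence g = 8.
The 5 still-open variables together cover exactly {6, 12, 14, 20, 24} — 5 values for 5 variables — and 20 appears only in e's list, so e = 20.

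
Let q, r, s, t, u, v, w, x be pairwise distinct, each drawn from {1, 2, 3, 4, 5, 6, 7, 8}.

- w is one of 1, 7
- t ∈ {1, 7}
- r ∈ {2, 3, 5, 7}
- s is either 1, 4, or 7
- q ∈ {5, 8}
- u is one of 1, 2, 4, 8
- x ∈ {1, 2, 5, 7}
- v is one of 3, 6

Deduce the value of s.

The 8 variables draw from only 8 values {1, 2, 3, 4, 5, 6, 7, 8}, so each is used; only v can be 6, hence v = 6.
The 7 still-open variables draw from only 7 values {1, 2, 3, 4, 5, 7, 8}, so each is used; only r can be 3, hence r = 3.
The 2 variables t and w are confined to {1, 7}, which locks those values in; drop them from s, u, x.
So s = 4.

4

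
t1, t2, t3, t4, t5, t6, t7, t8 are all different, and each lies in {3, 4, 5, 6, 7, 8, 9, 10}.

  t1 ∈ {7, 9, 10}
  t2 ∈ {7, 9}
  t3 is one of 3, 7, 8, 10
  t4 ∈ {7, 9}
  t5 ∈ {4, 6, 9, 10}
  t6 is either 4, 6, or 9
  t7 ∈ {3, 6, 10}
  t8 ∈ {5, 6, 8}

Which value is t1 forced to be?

10

Among the 8 variables, 5 fits only t8 (and all 8 values in {3, 4, 5, 6, 7, 8, 9, 10} must be used), so t8 = 5.
The 7 still-open variables together cover exactly {3, 4, 6, 7, 8, 9, 10} — 7 values for 7 variables — and 8 appears only in t3's list, so t3 = 8.
The 6 still-open variables together cover exactly {3, 4, 6, 7, 9, 10} — 6 values for 6 variables — and 3 appears only in t7's list, so t7 = 3.
t2 and t4 share exactly the 2 values {7, 9}; by pigeonhole those values go to them, so strike 7, 9 from t1, t5, t6.
So t1 = 10.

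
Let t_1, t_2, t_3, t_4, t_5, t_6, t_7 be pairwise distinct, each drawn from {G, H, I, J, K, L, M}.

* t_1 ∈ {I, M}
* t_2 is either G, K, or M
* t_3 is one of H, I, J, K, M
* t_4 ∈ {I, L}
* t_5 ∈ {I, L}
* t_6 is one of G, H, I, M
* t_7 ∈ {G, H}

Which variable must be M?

t_1

The 7 variables together cover exactly {G, H, I, J, K, L, M} — 7 values for 7 variables — and J appears only in t_3's list, so t_3 = J.
The 6 still-open variables draw from only 6 values {G, H, I, K, L, M}, so each is used; only t_2 can be K, hence t_2 = K.
The 2 variables t_4 and t_5 are confined to {I, L}, which locks those values in; drop them from t_1, t_6.
So M goes to t_1.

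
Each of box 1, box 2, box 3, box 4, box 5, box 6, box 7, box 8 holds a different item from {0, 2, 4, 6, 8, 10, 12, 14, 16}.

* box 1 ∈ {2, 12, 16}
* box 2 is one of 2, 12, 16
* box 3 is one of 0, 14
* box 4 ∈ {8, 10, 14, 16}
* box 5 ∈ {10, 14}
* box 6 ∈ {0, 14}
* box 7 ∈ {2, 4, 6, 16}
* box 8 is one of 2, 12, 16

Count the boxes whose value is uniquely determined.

The 2 variables box 3 and box 6 are confined to {0, 14}, which locks those values in; drop them from box 4, box 5.
box 5 has just one choice, so box 5 = 10. Eliminate 10 elsewhere: box 4.
The 3 variables box 1, box 2, box 8 are confined to {2, 12, 16}, which locks those values in; drop them from box 4, box 7.
That leaves box 4 = 8.
Determined: box 4=8, box 5=10. The other boxes each still have more than one consistent value. That makes 2.

2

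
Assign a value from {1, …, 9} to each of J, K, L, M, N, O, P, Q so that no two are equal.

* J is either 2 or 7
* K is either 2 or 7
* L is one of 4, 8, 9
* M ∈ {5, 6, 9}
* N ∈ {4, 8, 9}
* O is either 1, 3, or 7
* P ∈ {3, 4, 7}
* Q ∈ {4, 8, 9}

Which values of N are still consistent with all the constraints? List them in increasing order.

4, 8, 9

J and K between them cover only {2, 7} — a naked pair. Remove those values from O, P.
The 3 variables L, N, Q are confined to {4, 8, 9}, which locks those values in; drop them from M, P.
P's domain is down to {3}, so P = 3. So O can't be 3.
O's domain is down to {1}, so O = 1.
No further eliminations apply; N can still be any of 4, 8, 9.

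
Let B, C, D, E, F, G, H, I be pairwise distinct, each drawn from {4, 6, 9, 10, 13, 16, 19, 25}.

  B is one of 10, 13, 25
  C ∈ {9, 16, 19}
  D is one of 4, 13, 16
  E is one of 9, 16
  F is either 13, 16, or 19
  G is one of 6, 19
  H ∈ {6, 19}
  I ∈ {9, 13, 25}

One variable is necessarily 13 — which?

Among the 8 variables, 4 fits only D (and all 8 values in {4, 6, 9, 10, 13, 16, 19, 25} must be used), so D = 4.
The 7 still-open variables draw from only 7 values {6, 9, 10, 13, 16, 19, 25}, so each is used; only B can be 10, hence B = 10.
The 6 still-open variables together cover exactly {6, 9, 13, 16, 19, 25} — 6 values for 6 variables — and 25 appears only in I's list, so I = 25.
Among the 5 still-open variables, 13 fits only F (and all 5 values in {6, 9, 13, 16, 19} must be used), so F = 13.

F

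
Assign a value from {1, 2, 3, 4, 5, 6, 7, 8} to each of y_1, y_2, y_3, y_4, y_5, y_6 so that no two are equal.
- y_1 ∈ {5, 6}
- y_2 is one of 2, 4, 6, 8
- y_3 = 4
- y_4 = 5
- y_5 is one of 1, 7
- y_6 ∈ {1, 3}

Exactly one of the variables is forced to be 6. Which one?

y_3's domain is down to {4}, so y_3 = 4. Eliminate 4 elsewhere: y_2.
y_4 has just one choice, so y_4 = 5. Eliminate 5 elsewhere: y_1.
So 6 goes to y_1.

y_1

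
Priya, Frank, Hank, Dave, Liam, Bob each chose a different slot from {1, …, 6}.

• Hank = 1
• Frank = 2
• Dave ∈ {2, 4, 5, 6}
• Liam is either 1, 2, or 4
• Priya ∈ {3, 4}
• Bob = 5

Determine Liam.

4

Frank has just one choice, so Frank = 2. Strike 2 from Dave, Liam.
Hank has just one choice, so Hank = 1. Strike 1 from Liam.
So Liam = 4.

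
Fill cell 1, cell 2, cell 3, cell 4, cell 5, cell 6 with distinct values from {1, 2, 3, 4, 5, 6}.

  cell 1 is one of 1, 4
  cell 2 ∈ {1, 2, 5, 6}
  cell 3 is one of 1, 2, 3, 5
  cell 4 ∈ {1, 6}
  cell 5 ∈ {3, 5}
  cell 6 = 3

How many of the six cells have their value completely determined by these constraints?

3

cell 6 has just one choice, so cell 6 = 3. So cell 3, cell 5 can't be 3.
cell 5 has just one choice, so cell 5 = 5. Strike 5 from cell 2, cell 3.
The 4 still-open variables draw from only 4 values {1, 2, 4, 6}, so each is used; only cell 1 can be 4, hence cell 1 = 4.
Determined: cell 1=4, cell 5=5, cell 6=3. The other cells each still have more than one consistent value. That makes 3.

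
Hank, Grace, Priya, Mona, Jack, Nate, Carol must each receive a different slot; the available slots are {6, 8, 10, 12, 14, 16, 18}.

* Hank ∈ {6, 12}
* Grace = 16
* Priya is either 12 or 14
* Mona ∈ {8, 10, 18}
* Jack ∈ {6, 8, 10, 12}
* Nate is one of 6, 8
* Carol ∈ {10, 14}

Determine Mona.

18

Grace must be 16 (only option left).
The 6 still-open variables together cover exactly {6, 8, 10, 12, 14, 18} — 6 values for 6 variables — and 18 appears only in Mona's list, so Mona = 18.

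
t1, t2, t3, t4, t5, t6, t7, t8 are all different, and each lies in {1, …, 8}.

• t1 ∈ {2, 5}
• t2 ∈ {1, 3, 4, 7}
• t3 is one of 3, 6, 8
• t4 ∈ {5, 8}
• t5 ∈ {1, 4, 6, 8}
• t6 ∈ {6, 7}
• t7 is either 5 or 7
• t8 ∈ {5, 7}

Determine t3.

The 8 variables together cover exactly {1, 2, 3, 4, 5, 6, 7, 8} — 8 values for 8 variables — and 2 appears only in t1's list, so t1 = 2.
t7 and t8 between them cover only {5, 7} — a naked pair. Remove those values from t2, t4, t6.
t4's domain is down to {8}, so t4 = 8. Strike 8 from t3, t5.
t6's domain is down to {6}, so t6 = 6. Remove 6 from t3, t5.
So t3 = 3.

3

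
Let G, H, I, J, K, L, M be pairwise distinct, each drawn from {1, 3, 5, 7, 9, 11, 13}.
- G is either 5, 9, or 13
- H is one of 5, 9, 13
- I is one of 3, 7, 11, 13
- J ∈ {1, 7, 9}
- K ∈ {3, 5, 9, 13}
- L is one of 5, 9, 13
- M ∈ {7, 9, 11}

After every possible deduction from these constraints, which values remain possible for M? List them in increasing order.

7, 11

The 7 variables together cover exactly {1, 3, 5, 7, 9, 11, 13} — 7 values for 7 variables — and 1 appears only in J's list, so J = 1.
G, H, L between them cover only {5, 9, 13} — a naked triple. Remove those values from I, K, M.
K's domain is down to {3}, so K = 3. So I can't be 3.
No further eliminations apply; M can still be any of 7, 11.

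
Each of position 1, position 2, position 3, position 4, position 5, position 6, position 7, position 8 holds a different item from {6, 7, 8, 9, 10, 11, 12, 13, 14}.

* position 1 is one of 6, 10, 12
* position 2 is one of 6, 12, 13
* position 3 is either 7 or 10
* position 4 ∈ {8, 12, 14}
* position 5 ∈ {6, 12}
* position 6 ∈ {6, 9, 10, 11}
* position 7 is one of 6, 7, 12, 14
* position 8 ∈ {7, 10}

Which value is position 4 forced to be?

8

position 3 and position 8 share exactly the 2 values {7, 10}; by pigeonhole those values go to them, so strike 7, 10 from position 1, position 6, position 7.
The 2 variables position 1 and position 5 are confined to {6, 12}, which locks those values in; drop them from position 2, position 4, position 6, position 7.
position 2 must be 13 (only option left).
That leaves position 7 = 14. So position 4 can't be 14.
So position 4 = 8.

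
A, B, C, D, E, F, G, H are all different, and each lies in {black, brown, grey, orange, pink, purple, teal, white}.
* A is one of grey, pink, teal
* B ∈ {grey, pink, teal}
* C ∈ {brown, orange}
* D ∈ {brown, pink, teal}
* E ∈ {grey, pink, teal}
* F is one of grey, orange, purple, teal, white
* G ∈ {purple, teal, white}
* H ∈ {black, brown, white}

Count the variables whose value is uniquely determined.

3

Among the 8 variables, black fits only H (and all 8 values in {black, brown, grey, orange, pink, purple, teal, white} must be used), so H = black.
A, B, E share exactly the 3 values {grey, pink, teal}; by pigeonhole those values go to them, so strike grey, pink, teal from D, F, G.
That leaves D = brown. So C can't be brown.
C must be orange (only option left). Strike orange from F.
Determined: C=orange, D=brown, H=black. The other variables each still have more than one consistent value. That makes 3.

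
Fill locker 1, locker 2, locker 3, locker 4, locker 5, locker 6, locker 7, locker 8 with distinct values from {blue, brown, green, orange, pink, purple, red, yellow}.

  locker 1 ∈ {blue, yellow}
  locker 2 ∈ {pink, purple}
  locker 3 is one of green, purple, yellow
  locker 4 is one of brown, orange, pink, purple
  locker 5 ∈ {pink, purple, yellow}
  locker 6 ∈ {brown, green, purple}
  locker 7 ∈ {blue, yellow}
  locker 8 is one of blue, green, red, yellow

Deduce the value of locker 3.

green

The 8 variables draw from only 8 values {blue, brown, green, orange, pink, purple, red, yellow}, so each is used; only locker 4 can be orange, hence locker 4 = orange.
Among the 7 still-open variables, brown fits only locker 6 (and all 7 values in {blue, brown, green, pink, purple, red, yellow} must be used), so locker 6 = brown.
The 6 still-open variables together cover exactly {blue, green, pink, purple, red, yellow} — 6 values for 6 variables — and red appears only in locker 8's list, so locker 8 = red.
The 5 still-open variables draw from only 5 values {blue, green, pink, purple, yellow}, so each is used; only locker 3 can be green, hence locker 3 = green.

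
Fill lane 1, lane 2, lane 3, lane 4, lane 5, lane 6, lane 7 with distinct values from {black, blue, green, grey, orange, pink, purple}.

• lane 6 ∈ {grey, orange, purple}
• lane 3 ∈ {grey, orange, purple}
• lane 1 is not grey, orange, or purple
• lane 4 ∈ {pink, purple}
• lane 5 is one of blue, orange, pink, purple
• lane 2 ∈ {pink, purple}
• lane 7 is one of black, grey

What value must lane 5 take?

blue

The 7 variables draw from only 7 values {black, blue, green, grey, orange, pink, purple}, so each is used; only lane 1 can be green, hence lane 1 = green.
Among the 6 still-open variables, black fits only lane 7 (and all 6 values in {black, blue, grey, orange, pink, purple} must be used), so lane 7 = black.
Among the 5 still-open variables, blue fits only lane 5 (and all 5 values in {blue, grey, orange, pink, purple} must be used), so lane 5 = blue.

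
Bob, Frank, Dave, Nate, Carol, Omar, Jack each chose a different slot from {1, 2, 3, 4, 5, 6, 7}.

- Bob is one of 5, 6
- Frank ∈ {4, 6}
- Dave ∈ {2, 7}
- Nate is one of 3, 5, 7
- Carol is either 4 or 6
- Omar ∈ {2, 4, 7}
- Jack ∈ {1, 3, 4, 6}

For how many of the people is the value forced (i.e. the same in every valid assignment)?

Among the 7 variables, 1 fits only Jack (and all 7 values in {1, 2, 3, 4, 5, 6, 7} must be used), so Jack = 1.
The 6 still-open variables together cover exactly {2, 3, 4, 5, 6, 7} — 6 values for 6 variables — and 3 appears only in Nate's list, so Nate = 3.
The 5 still-open variables draw from only 5 values {2, 4, 5, 6, 7}, so each is used; only Bob can be 5, hence Bob = 5.
The 2 variables Frank and Carol are confined to {4, 6}, which locks those values in; drop them from Omar.
Determined: Bob=5, Nate=3, Jack=1. The other people each still have more than one consistent value. That makes 3.

3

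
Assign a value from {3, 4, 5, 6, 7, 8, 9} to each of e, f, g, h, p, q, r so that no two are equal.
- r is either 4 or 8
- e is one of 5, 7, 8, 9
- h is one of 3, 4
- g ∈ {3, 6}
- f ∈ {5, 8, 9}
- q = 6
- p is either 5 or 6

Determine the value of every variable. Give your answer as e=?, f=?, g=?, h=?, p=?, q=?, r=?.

e=7, f=9, g=3, h=4, p=5, q=6, r=8

q has just one choice, so q = 6. Strike 6 from g, p.
That leaves g = 3. Strike 3 from h.
h's domain is down to {4}, so h = 4. Remove 4 from r.
p must be 5 (only option left). Eliminate 5 elsewhere: e, f.
r's domain is down to {8}, so r = 8. So e, f can't be 8.
f must be 9 (only option left). So e can't be 9.
e must be 7 (only option left).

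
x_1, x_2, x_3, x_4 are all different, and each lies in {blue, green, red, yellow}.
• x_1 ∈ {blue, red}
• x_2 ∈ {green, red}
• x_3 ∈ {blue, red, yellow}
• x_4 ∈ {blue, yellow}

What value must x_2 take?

The 4 variables draw from only 4 values {blue, green, red, yellow}, so each is used; only x_2 can be green, hence x_2 = green.

green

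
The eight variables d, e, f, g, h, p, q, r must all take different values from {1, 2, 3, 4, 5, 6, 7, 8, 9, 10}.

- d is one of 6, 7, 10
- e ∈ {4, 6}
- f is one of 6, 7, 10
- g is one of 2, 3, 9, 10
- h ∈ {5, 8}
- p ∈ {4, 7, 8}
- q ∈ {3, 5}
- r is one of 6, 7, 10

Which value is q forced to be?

3

The 3 variables d, f, r are confined to {6, 7, 10}, which locks those values in; drop them from e, g, p.
e must be 4 (only option left). So p can't be 4.
That leaves p = 8. Eliminate 8 elsewhere: h.
h's domain is down to {5}, so h = 5. Strike 5 from q.
So q = 3.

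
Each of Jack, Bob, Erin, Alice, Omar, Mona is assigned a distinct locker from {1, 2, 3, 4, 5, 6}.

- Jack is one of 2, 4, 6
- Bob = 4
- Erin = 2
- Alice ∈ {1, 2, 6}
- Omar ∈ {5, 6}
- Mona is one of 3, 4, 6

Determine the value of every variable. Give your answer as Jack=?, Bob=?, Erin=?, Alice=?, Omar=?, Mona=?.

Jack=6, Bob=4, Erin=2, Alice=1, Omar=5, Mona=3

Bob has just one choice, so Bob = 4. Eliminate 4 elsewhere: Jack, Mona.
Erin has just one choice, so Erin = 2. Remove 2 from Jack, Alice.
Jack must be 6 (only option left). Eliminate 6 elsewhere: Alice, Omar, Mona.
Alice has just one choice, so Alice = 1.
That leaves Omar = 5.
Mona's domain is down to {3}, so Mona = 3.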